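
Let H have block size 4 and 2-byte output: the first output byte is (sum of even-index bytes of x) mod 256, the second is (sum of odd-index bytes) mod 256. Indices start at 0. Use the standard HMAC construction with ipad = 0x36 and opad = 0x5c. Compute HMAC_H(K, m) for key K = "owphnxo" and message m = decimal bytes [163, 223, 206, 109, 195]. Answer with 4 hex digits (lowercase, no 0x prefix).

304a

Key "owphnxo" = 6f 77 70 68 6e 78 6f is 7 bytes > B = 4, so hash it first: H(key) = bc 57, then zero-pad to 4 bytes: K' = bc 57 00 00.
K' ⊕ ipad = 8a 61 36 36.  K' ⊕ opad = e0 0b 5c 5c.
Inner input = (K'⊕ipad) ∥ m = 8a 61 36 36 ∥ a3 df ce 6d c3.
Inner hash: even-index sum = 756 mod 256 = 244; odd-index sum = 483 mod 256 = 227 → f4 e3.
Outer input = (K'⊕opad) ∥ inner = e0 0b 5c 5c ∥ f4 e3.
Outer hash (tag): even-index sum = 560 mod 256 = 48; odd-index sum = 330 mod 256 = 74 → 30 4a.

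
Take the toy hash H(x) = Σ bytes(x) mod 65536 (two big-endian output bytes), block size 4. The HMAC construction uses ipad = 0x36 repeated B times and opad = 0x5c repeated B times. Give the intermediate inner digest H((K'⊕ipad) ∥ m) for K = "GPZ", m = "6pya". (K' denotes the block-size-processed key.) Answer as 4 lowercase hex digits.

Key "GPZ" = 47 50 5a is 3 bytes ≤ B = 4; zero-pad to 4 bytes: K' = 47 50 5a 00.
K' ⊕ ipad = 71 66 6c 36.
Inner input = 71 66 6c 36 ∥ 36 70 79 61.
Inner hash: sum = 113+102+108+54+54+112+121+97 = 761 → 02 f9.

02f9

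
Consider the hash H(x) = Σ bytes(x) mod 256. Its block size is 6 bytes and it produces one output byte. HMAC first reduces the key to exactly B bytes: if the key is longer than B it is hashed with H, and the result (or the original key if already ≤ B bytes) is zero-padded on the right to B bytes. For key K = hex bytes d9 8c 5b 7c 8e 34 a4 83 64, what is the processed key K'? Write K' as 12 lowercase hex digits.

890000000000

|K| = 9 > B = 6, so first hash the key.
H(K): sum = 217+140+91+124+142+52+164+131+100 = 1161; mod 256 = 137 → 89.
Zero-pad H(K) = 89 to 6 bytes: K' = 89 00 00 00 00 00.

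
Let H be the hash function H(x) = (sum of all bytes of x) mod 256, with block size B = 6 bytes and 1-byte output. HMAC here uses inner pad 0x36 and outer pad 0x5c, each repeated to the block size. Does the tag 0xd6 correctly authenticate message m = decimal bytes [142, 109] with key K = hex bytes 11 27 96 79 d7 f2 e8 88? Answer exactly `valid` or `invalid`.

Key hex bytes 11 27 96 79 d7 f2 e8 88 is 8 bytes > B = 6, so hash it first: H(key) = 80, then zero-pad to 6 bytes: K' = 80 00 00 00 00 00.
K' ⊕ ipad = b6 36 36 36 36 36; K' ⊕ opad = dc 5c 5c 5c 5c 5c.
Inner hash: sum = 182+54+54+54+54+54+142+109 = 703; mod 256 = 191 → bf.
Outer hash (recomputed tag): sum = 220+92+92+92+92+92+191 = 871; mod 256 = 103 → 67.
Recomputed tag = 67; claimed = d6 → mismatch.

invalid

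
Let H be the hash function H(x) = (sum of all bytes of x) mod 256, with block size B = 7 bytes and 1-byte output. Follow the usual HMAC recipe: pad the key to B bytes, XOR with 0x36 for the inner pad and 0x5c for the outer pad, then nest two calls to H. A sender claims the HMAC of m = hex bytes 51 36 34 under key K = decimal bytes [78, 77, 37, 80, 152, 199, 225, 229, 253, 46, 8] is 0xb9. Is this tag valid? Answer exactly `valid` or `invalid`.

valid

Key decimal bytes [78, 77, 37, 80, 152, 199, 225, 229, 253, 46, 8] = 4e 4d 25 50 98 c7 e1 e5 fd 2e 08 is 11 bytes > B = 7, so hash it first: H(key) = 68, then zero-pad to 7 bytes: K' = 68 00 00 00 00 00 00.
K' ⊕ ipad = 5e 36 36 36 36 36 36; K' ⊕ opad = 34 5c 5c 5c 5c 5c 5c.
Inner hash: sum = 94+54+54+54+54+54+54+81+54+52 = 605; mod 256 = 93 → 5d.
Outer hash (recomputed tag): sum = 52+92+92+92+92+92+92+93 = 697; mod 256 = 185 → b9.
Recomputed tag = b9; claimed = b9 → match.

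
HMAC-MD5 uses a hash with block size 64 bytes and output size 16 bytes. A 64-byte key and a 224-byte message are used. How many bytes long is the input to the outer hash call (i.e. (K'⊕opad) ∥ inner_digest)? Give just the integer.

80

Key is 64 ≤ 64 bytes, zero-padded: |K'| = 64.
Outer input = (K'⊕opad) ∥ H(inner) → 64 + 16 = 80 bytes.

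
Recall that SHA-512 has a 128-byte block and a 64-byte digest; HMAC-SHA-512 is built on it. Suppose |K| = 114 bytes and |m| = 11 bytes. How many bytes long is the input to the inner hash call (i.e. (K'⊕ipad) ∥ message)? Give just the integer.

Key is 114 ≤ 128 bytes, zero-padded: |K'| = 128.
Inner input = (K'⊕ipad) ∥ m → 128 + 11 = 139 bytes.

139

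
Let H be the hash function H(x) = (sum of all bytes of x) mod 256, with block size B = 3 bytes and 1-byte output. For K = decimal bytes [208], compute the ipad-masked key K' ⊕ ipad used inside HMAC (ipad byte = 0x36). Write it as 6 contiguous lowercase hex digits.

Key decimal bytes [208] = d0 is 1 byte ≤ B = 3; zero-pad to 3 bytes: K' = d0 00 00.
XOR each byte with 0x36: d0⊕36=e6, 00⊕36=36, 00⊕36=36.

e63636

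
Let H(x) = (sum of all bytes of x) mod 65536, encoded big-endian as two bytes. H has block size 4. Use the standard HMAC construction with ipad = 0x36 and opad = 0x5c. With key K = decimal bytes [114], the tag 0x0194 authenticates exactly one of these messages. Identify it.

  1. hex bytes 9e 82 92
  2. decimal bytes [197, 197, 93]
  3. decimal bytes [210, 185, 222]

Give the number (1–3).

Key decimal bytes [114] = 72 is 1 byte ≤ B = 4; zero-pad to 4 bytes: K' = 72 00 00 00.
K' ⊕ ipad = 44 36 36 36; K' ⊕ opad = 2e 5c 5c 5c.
m1: inner = H(44 36 36 36 9e 82 92) = 02 98; tag = H(2e 5c 5c 5c 02 98) = 01dc
m2: inner = H(44 36 36 36 c5 c5 5d) = 02 cd; tag = H(2e 5c 5c 5c 02 cd) = 0211
m3: inner = H(44 36 36 36 d2 b9 de) = 03 4f; tag = H(2e 5c 5c 5c 03 4f) = 0194 ← matches

3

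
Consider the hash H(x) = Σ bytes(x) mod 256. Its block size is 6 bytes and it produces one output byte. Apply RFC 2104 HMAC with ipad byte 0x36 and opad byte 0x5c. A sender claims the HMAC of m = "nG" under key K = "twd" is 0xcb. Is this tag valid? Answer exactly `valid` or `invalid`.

Key "twd" = 74 77 64 is 3 bytes ≤ B = 6; zero-pad to 6 bytes: K' = 74 77 64 00 00 00.
K' ⊕ ipad = 42 41 52 36 36 36; K' ⊕ opad = 28 2b 38 5c 5c 5c.
Inner hash: sum = 66+65+82+54+54+54+110+71 = 556; mod 256 = 44 → 2c.
Outer hash (recomputed tag): sum = 40+43+56+92+92+92+44 = 459; mod 256 = 203 → cb.
Recomputed tag = cb; claimed = cb → match.

valid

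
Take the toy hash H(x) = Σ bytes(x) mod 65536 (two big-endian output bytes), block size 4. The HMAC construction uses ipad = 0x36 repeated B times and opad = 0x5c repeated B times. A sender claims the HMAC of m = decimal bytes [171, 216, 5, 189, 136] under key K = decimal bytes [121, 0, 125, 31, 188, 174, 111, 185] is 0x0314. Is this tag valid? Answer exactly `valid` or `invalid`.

valid

Key decimal bytes [121, 0, 125, 31, 188, 174, 111, 185] = 79 00 7d 1f bc ae 6f b9 is 8 bytes > B = 4, so hash it first: H(key) = 03 a7, then zero-pad to 4 bytes: K' = 03 a7 00 00.
K' ⊕ ipad = 35 91 36 36; K' ⊕ opad = 5f fb 5c 5c.
Inner hash: sum = 53+145+54+54+171+216+5+189+136 = 1023 → 03 ff.
Outer hash (recomputed tag): sum = 95+251+92+92+3+255 = 788 → 03 14.
Recomputed tag = 0314; claimed = 0314 → match.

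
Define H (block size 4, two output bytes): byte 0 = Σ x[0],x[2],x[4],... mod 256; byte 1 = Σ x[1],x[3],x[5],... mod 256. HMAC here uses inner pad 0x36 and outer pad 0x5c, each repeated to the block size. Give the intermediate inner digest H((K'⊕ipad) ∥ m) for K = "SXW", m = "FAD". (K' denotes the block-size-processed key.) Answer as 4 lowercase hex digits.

Key "SXW" = 53 58 57 is 3 bytes ≤ B = 4; zero-pad to 4 bytes: K' = 53 58 57 00.
K' ⊕ ipad = 65 6e 61 36.
Inner input = 65 6e 61 36 ∥ 46 41 44.
Inner hash: even-index sum = 336 mod 256 = 80; odd-index sum = 229 mod 256 = 229 → 50 e5.

50e5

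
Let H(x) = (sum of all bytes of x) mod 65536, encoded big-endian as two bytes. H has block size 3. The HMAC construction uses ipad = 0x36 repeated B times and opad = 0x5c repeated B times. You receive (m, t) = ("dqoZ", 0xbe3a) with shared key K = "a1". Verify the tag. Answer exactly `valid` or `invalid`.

invalid

Key "a1" = 61 31 is 2 bytes ≤ B = 3; zero-pad to 3 bytes: K' = 61 31 00.
K' ⊕ ipad = 57 07 36; K' ⊕ opad = 3d 6d 5c.
Inner hash: sum = 87+7+54+100+113+111+90 = 562 → 02 32.
Outer hash (recomputed tag): sum = 61+109+92+2+50 = 314 → 01 3a.
Recomputed tag = 013a; claimed = be3a → mismatch.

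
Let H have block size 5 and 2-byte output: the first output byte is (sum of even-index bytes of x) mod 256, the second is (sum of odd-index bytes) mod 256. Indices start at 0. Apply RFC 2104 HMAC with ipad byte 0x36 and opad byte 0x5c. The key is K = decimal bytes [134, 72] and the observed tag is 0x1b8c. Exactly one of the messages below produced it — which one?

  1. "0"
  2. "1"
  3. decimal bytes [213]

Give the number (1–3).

3

Key decimal bytes [134, 72] = 86 48 is 2 bytes ≤ B = 5; zero-pad to 5 bytes: K' = 86 48 00 00 00.
K' ⊕ ipad = b0 7e 36 36 36; K' ⊕ opad = da 14 5c 5c 5c.
m1: inner = H(b0 7e 36 36 36 30) = 1c e4; tag = H(da 14 5c 5c 5c 1c e4) = 768c
m2: inner = H(b0 7e 36 36 36 31) = 1c e5; tag = H(da 14 5c 5c 5c 1c e5) = 778c
m3: inner = H(b0 7e 36 36 36 d5) = 1c 89; tag = H(da 14 5c 5c 5c 1c 89) = 1b8c ← matches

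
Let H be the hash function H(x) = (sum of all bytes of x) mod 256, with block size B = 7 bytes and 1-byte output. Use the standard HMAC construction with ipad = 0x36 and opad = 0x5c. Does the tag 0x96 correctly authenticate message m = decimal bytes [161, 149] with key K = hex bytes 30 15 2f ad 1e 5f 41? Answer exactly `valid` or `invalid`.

valid

Key hex bytes 30 15 2f ad 1e 5f 41 is exactly B = 7 bytes: K' = 30 15 2f ad 1e 5f 41.
K' ⊕ ipad = 06 23 19 9b 28 69 77; K' ⊕ opad = 6c 49 73 f1 42 03 1d.
Inner hash: sum = 6+35+25+155+40+105+119+161+149 = 795; mod 256 = 27 → 1b.
Outer hash (recomputed tag): sum = 108+73+115+241+66+3+29+27 = 662; mod 256 = 150 → 96.
Recomputed tag = 96; claimed = 96 → match.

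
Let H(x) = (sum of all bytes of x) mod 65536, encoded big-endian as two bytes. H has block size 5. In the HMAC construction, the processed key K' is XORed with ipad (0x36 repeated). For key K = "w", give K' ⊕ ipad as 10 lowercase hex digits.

4136363636

Key "w" = 77 is 1 byte ≤ B = 5; zero-pad to 5 bytes: K' = 77 00 00 00 00.
XOR each byte with 0x36: 77⊕36=41, 00⊕36=36, 00⊕36=36, 00⊕36=36, 00⊕36=36.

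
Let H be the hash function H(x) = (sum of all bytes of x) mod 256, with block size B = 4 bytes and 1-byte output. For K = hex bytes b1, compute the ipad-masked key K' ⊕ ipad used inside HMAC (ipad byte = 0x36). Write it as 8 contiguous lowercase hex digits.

Key hex bytes b1 is 1 byte ≤ B = 4; zero-pad to 4 bytes: K' = b1 00 00 00.
XOR each byte with 0x36: b1⊕36=87, 00⊕36=36, 00⊕36=36, 00⊕36=36.

87363636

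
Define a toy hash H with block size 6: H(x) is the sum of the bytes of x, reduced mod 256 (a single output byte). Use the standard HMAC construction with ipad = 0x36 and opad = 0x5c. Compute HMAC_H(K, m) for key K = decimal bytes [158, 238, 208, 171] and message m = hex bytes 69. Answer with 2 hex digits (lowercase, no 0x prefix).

Key decimal bytes [158, 238, 208, 171] = 9e ee d0 ab is 4 bytes ≤ B = 6; zero-pad to 6 bytes: K' = 9e ee d0 ab 00 00.
K' ⊕ ipad = a8 d8 e6 9d 36 36.  K' ⊕ opad = c2 b2 8c f7 5c 5c.
Inner input = (K'⊕ipad) ∥ m = a8 d8 e6 9d 36 36 ∥ 69.
Inner hash: sum = 168+216+230+157+54+54+105 = 984; mod 256 = 216 → d8.
Outer input = (K'⊕opad) ∥ inner = c2 b2 8c f7 5c 5c ∥ d8.
Outer hash (tag): sum = 194+178+140+247+92+92+216 = 1159; mod 256 = 135 → 87.

87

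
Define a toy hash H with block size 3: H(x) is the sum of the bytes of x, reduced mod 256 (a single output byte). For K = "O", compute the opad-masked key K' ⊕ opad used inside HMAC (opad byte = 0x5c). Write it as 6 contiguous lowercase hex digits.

135c5c

Key "O" = 4f is 1 byte ≤ B = 3; zero-pad to 3 bytes: K' = 4f 00 00.
XOR each byte with 0x5c: 4f⊕5c=13, 00⊕5c=5c, 00⊕5c=5c.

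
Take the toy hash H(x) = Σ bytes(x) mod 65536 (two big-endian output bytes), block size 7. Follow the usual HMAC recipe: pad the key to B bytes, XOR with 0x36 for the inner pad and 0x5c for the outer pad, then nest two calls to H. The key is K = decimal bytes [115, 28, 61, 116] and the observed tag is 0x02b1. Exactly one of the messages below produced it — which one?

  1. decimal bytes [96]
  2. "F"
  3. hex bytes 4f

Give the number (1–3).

2

Key decimal bytes [115, 28, 61, 116] = 73 1c 3d 74 is 4 bytes ≤ B = 7; zero-pad to 7 bytes: K' = 73 1c 3d 74 00 00 00.
K' ⊕ ipad = 45 2a 0b 42 36 36 36; K' ⊕ opad = 2f 40 61 28 5c 5c 5c.
m1: inner = H(45 2a 0b 42 36 36 36 60) = 01 be; tag = H(2f 40 61 28 5c 5c 5c 01 be) = 02cb
m2: inner = H(45 2a 0b 42 36 36 36 46) = 01 a4; tag = H(2f 40 61 28 5c 5c 5c 01 a4) = 02b1 ← matches
m3: inner = H(45 2a 0b 42 36 36 36 4f) = 01 ad; tag = H(2f 40 61 28 5c 5c 5c 01 ad) = 02ba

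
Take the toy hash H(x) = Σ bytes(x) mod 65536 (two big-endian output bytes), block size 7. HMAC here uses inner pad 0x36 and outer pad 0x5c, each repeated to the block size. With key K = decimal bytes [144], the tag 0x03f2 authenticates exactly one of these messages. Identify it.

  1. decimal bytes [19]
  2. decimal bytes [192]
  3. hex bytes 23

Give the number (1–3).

Key decimal bytes [144] = 90 is 1 byte ≤ B = 7; zero-pad to 7 bytes: K' = 90 00 00 00 00 00 00.
K' ⊕ ipad = a6 36 36 36 36 36 36; K' ⊕ opad = cc 5c 5c 5c 5c 5c 5c.
m1: inner = H(a6 36 36 36 36 36 36 13) = 01 fd; tag = H(cc 5c 5c 5c 5c 5c 5c 01 fd) = 03f2 ← matches
m2: inner = H(a6 36 36 36 36 36 36 c0) = 02 aa; tag = H(cc 5c 5c 5c 5c 5c 5c 02 aa) = 03a0
m3: inner = H(a6 36 36 36 36 36 36 23) = 02 0d; tag = H(cc 5c 5c 5c 5c 5c 5c 02 0d) = 0303

1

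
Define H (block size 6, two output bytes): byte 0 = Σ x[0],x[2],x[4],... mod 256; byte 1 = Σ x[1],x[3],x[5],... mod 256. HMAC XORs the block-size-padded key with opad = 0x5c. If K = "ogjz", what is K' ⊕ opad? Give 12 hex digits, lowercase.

Key "ogjz" = 6f 67 6a 7a is 4 bytes ≤ B = 6; zero-pad to 6 bytes: K' = 6f 67 6a 7a 00 00.
XOR each byte with 0x5c: 6f⊕5c=33, 67⊕5c=3b, 6a⊕5c=36, 7a⊕5c=26, 00⊕5c=5c, 00⊕5c=5c.

333b36265c5c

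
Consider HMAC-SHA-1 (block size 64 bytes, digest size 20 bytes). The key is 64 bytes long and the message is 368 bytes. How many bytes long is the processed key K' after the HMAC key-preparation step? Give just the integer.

Key is 64 ≤ 64 bytes, zero-padded: |K'| = 64.

64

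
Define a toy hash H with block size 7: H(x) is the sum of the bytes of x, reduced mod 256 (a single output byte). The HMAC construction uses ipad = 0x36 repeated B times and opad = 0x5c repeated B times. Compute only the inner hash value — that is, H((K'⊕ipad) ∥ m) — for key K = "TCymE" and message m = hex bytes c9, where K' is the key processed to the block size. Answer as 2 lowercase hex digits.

29

Key "TCymE" = 54 43 79 6d 45 is 5 bytes ≤ B = 7; zero-pad to 7 bytes: K' = 54 43 79 6d 45 00 00.
K' ⊕ ipad = 62 75 4f 5b 73 36 36.
Inner input = 62 75 4f 5b 73 36 36 ∥ c9.
Inner hash: sum = 98+117+79+91+115+54+54+201 = 809; mod 256 = 41 → 29.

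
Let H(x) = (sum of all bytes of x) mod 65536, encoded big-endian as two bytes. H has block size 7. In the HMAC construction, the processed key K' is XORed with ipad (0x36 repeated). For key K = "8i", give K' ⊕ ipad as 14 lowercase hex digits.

Key "8i" = 38 69 is 2 bytes ≤ B = 7; zero-pad to 7 bytes: K' = 38 69 00 00 00 00 00.
XOR each byte with 0x36: 38⊕36=0e, 69⊕36=5f, 00⊕36=36, 00⊕36=36, 00⊕36=36, 00⊕36=36, 00⊕36=36.

0e5f3636363636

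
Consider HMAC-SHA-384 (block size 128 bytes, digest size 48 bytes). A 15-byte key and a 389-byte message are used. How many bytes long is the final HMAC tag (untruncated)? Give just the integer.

48

The tag is one SHA-384 digest: 48 bytes.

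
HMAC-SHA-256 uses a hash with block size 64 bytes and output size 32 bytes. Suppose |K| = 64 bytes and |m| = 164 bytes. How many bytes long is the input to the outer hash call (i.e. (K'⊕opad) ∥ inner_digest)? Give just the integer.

Key is 64 ≤ 64 bytes, zero-padded: |K'| = 64.
Outer input = (K'⊕opad) ∥ H(inner) → 64 + 32 = 96 bytes.

96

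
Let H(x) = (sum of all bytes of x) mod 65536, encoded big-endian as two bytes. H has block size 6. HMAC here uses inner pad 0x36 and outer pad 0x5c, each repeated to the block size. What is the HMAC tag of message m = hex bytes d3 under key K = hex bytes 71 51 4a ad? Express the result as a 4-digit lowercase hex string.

0200

Key hex bytes 71 51 4a ad is 4 bytes ≤ B = 6; zero-pad to 6 bytes: K' = 71 51 4a ad 00 00.
K' ⊕ ipad = 47 67 7c 9b 36 36.  K' ⊕ opad = 2d 0d 16 f1 5c 5c.
Inner input = (K'⊕ipad) ∥ m = 47 67 7c 9b 36 36 ∥ d3.
Inner hash: sum = 71+103+124+155+54+54+211 = 772 → 03 04.
Outer input = (K'⊕opad) ∥ inner = 2d 0d 16 f1 5c 5c ∥ 03 04.
Outer hash (tag): sum = 45+13+22+241+92+92+3+4 = 512 → 02 00.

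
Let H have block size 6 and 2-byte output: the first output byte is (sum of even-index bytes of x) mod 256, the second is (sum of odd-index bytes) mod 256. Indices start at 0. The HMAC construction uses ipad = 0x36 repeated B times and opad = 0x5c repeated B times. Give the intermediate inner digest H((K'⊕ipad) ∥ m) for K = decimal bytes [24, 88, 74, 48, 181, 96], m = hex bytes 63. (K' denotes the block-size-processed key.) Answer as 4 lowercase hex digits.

90ca

Key decimal bytes [24, 88, 74, 48, 181, 96] = 18 58 4a 30 b5 60 is exactly B = 6 bytes: K' = 18 58 4a 30 b5 60.
K' ⊕ ipad = 2e 6e 7c 06 83 56.
Inner input = 2e 6e 7c 06 83 56 ∥ 63.
Inner hash: even-index sum = 400 mod 256 = 144; odd-index sum = 202 mod 256 = 202 → 90 ca.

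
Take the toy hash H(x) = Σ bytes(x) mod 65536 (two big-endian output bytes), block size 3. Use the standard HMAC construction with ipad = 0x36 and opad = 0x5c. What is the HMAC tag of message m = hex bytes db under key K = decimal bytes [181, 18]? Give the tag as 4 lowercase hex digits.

Key decimal bytes [181, 18] = b5 12 is 2 bytes ≤ B = 3; zero-pad to 3 bytes: K' = b5 12 00.
K' ⊕ ipad = 83 24 36.  K' ⊕ opad = e9 4e 5c.
Inner input = (K'⊕ipad) ∥ m = 83 24 36 ∥ db.
Inner hash: sum = 131+36+54+219 = 440 → 01 b8.
Outer input = (K'⊕opad) ∥ inner = e9 4e 5c ∥ 01 b8.
Outer hash (tag): sum = 233+78+92+1+184 = 588 → 02 4c.

024c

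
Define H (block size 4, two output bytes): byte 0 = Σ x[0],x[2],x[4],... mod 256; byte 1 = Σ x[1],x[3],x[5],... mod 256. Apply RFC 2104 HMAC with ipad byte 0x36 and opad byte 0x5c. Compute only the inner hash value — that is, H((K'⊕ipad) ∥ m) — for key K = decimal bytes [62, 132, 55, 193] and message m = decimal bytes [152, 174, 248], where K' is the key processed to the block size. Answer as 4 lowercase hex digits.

9957

Key decimal bytes [62, 132, 55, 193] = 3e 84 37 c1 is exactly B = 4 bytes: K' = 3e 84 37 c1.
K' ⊕ ipad = 08 b2 01 f7.
Inner input = 08 b2 01 f7 ∥ 98 ae f8.
Inner hash: even-index sum = 409 mod 256 = 153; odd-index sum = 599 mod 256 = 87 → 99 57.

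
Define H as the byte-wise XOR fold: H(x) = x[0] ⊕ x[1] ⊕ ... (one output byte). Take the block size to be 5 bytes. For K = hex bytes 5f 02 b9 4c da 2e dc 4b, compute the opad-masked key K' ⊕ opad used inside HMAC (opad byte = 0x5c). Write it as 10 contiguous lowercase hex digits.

Key hex bytes 5f 02 b9 4c da 2e dc 4b is 8 bytes > B = 5, so hash it first: H(key) = cb, then zero-pad to 5 bytes: K' = cb 00 00 00 00.
XOR each byte with 0x5c: cb⊕5c=97, 00⊕5c=5c, 00⊕5c=5c, 00⊕5c=5c, 00⊕5c=5c.

975c5c5c5c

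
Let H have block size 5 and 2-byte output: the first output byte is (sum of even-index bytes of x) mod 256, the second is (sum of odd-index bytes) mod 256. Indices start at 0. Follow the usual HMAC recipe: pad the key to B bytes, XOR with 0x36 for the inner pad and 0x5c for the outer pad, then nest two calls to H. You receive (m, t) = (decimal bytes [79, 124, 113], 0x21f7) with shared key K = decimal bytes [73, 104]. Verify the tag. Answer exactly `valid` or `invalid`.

valid

Key decimal bytes [73, 104] = 49 68 is 2 bytes ≤ B = 5; zero-pad to 5 bytes: K' = 49 68 00 00 00.
K' ⊕ ipad = 7f 5e 36 36 36; K' ⊕ opad = 15 34 5c 5c 5c.
Inner hash: even-index sum = 359 mod 256 = 103; odd-index sum = 340 mod 256 = 84 → 67 54.
Outer hash (recomputed tag): even-index sum = 289 mod 256 = 33; odd-index sum = 247 mod 256 = 247 → 21 f7.
Recomputed tag = 21f7; claimed = 21f7 → match.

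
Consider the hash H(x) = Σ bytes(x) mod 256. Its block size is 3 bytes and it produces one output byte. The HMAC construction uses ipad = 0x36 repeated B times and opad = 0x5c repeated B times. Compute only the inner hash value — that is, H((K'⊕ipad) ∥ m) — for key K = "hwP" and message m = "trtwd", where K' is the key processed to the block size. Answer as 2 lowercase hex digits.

Key "hwP" = 68 77 50 is exactly B = 3 bytes: K' = 68 77 50.
K' ⊕ ipad = 5e 41 66.
Inner input = 5e 41 66 ∥ 74 72 74 77 64.
Inner hash: sum = 94+65+102+116+114+116+119+100 = 826; mod 256 = 58 → 3a.

3a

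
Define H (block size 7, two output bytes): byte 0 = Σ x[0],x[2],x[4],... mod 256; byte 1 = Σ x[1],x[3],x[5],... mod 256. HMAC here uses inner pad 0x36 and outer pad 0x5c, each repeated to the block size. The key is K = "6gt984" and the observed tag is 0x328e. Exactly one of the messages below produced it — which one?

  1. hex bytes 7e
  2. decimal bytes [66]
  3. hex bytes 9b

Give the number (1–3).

1

Key "6gt984" = 36 67 74 39 38 34 is 6 bytes ≤ B = 7; zero-pad to 7 bytes: K' = 36 67 74 39 38 34 00.
K' ⊕ ipad = 00 51 42 0f 0e 02 36; K' ⊕ opad = 6a 3b 28 65 64 68 5c.
m1: inner = H(00 51 42 0f 0e 02 36 7e) = 86 e0; tag = H(6a 3b 28 65 64 68 5c 86 e0) = 328e ← matches
m2: inner = H(00 51 42 0f 0e 02 36 42) = 86 a4; tag = H(6a 3b 28 65 64 68 5c 86 a4) = f68e
m3: inner = H(00 51 42 0f 0e 02 36 9b) = 86 fd; tag = H(6a 3b 28 65 64 68 5c 86 fd) = 4f8e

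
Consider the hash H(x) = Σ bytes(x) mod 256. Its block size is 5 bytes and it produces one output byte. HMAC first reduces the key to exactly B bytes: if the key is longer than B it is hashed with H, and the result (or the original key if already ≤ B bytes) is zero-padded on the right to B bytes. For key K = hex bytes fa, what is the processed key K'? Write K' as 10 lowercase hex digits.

Key hex bytes fa is 1 byte ≤ B = 5; zero-pad to 5 bytes: K' = fa 00 00 00 00.

fa00000000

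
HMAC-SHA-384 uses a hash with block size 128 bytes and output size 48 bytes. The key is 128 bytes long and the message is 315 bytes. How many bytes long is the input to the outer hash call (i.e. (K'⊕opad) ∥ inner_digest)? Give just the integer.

Key is 128 ≤ 128 bytes, zero-padded: |K'| = 128.
Outer input = (K'⊕opad) ∥ H(inner) → 128 + 48 = 176 bytes.

176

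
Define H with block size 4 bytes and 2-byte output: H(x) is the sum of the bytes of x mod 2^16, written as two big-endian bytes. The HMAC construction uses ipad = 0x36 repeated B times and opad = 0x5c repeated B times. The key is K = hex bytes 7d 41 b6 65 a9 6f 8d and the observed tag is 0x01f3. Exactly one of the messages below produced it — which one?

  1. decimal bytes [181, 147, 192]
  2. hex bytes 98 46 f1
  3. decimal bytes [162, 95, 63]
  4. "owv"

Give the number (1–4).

2

Key hex bytes 7d 41 b6 65 a9 6f 8d is 7 bytes > B = 4, so hash it first: H(key) = 03 7e, then zero-pad to 4 bytes: K' = 03 7e 00 00.
K' ⊕ ipad = 35 48 36 36; K' ⊕ opad = 5f 22 5c 5c.
m1: inner = H(35 48 36 36 b5 93 c0) = 02 f1; tag = H(5f 22 5c 5c 02 f1) = 022c
m2: inner = H(35 48 36 36 98 46 f1) = 02 b8; tag = H(5f 22 5c 5c 02 b8) = 01f3 ← matches
m3: inner = H(35 48 36 36 a2 5f 3f) = 02 29; tag = H(5f 22 5c 5c 02 29) = 0164
m4: inner = H(35 48 36 36 6f 77 76) = 02 45; tag = H(5f 22 5c 5c 02 45) = 0180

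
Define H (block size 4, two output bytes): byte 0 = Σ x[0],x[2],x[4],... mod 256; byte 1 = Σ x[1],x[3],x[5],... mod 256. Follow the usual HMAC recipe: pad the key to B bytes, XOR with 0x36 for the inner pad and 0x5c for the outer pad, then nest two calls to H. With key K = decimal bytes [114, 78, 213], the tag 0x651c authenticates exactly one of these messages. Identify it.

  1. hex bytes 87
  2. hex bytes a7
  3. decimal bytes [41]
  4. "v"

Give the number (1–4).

1

Key decimal bytes [114, 78, 213] = 72 4e d5 is 3 bytes ≤ B = 4; zero-pad to 4 bytes: K' = 72 4e d5 00.
K' ⊕ ipad = 44 78 e3 36; K' ⊕ opad = 2e 12 89 5c.
m1: inner = H(44 78 e3 36 87) = ae ae; tag = H(2e 12 89 5c ae ae) = 651c ← matches
m2: inner = H(44 78 e3 36 a7) = ce ae; tag = H(2e 12 89 5c ce ae) = 851c
m3: inner = H(44 78 e3 36 29) = 50 ae; tag = H(2e 12 89 5c 50 ae) = 071c
m4: inner = H(44 78 e3 36 76) = 9d ae; tag = H(2e 12 89 5c 9d ae) = 541c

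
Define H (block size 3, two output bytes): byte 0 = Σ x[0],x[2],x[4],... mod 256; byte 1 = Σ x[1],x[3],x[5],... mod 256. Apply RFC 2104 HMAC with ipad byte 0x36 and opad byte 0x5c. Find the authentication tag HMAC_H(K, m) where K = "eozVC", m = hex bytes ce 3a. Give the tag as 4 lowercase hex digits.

9b1d

Key "eozVC" = 65 6f 7a 56 43 is 5 bytes > B = 3, so hash it first: H(key) = 22 c5, then zero-pad to 3 bytes: K' = 22 c5 00.
K' ⊕ ipad = 14 f3 36.  K' ⊕ opad = 7e 99 5c.
Inner input = (K'⊕ipad) ∥ m = 14 f3 36 ∥ ce 3a.
Inner hash: even-index sum = 132 mod 256 = 132; odd-index sum = 449 mod 256 = 193 → 84 c1.
Outer input = (K'⊕opad) ∥ inner = 7e 99 5c ∥ 84 c1.
Outer hash (tag): even-index sum = 411 mod 256 = 155; odd-index sum = 285 mod 256 = 29 → 9b 1d.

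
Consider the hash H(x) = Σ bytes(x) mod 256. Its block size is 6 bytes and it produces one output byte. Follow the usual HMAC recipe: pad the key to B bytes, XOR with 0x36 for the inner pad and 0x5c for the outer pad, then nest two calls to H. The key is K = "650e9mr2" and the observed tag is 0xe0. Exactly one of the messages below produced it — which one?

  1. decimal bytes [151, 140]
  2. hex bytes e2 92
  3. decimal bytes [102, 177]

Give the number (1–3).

Key "650e9mr2" = 36 35 30 65 39 6d 72 32 is 8 bytes > B = 6, so hash it first: H(key) = 4a, then zero-pad to 6 bytes: K' = 4a 00 00 00 00 00.
K' ⊕ ipad = 7c 36 36 36 36 36; K' ⊕ opad = 16 5c 5c 5c 5c 5c.
m1: inner = H(7c 36 36 36 36 36 97 8c) = ad; tag = H(16 5c 5c 5c 5c 5c ad) = 8f
m2: inner = H(7c 36 36 36 36 36 e2 92) = fe; tag = H(16 5c 5c 5c 5c 5c fe) = e0 ← matches
m3: inner = H(7c 36 36 36 36 36 66 b1) = a1; tag = H(16 5c 5c 5c 5c 5c a1) = 83

2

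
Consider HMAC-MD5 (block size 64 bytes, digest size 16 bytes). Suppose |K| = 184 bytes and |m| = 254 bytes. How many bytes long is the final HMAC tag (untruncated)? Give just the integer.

The tag is one MD5 digest: 16 bytes.

16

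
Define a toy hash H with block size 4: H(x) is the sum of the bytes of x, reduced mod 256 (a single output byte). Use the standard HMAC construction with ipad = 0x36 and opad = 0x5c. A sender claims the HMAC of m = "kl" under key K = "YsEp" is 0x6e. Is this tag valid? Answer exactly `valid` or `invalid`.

invalid

Key "YsEp" = 59 73 45 70 is exactly B = 4 bytes: K' = 59 73 45 70.
K' ⊕ ipad = 6f 45 73 46; K' ⊕ opad = 05 2f 19 2c.
Inner hash: sum = 111+69+115+70+107+108 = 580; mod 256 = 68 → 44.
Outer hash (recomputed tag): sum = 5+47+25+44+68 = 189 → bd.
Recomputed tag = bd; claimed = 6e → mismatch.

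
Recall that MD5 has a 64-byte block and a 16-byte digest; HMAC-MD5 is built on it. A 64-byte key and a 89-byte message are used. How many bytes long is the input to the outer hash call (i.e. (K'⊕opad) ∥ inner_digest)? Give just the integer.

Key is 64 ≤ 64 bytes, zero-padded: |K'| = 64.
Outer input = (K'⊕opad) ∥ H(inner) → 64 + 16 = 80 bytes.

80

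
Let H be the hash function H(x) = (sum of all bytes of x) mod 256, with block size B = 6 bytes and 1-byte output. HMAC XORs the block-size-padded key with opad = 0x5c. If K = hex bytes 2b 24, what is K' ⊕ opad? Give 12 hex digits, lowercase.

Key hex bytes 2b 24 is 2 bytes ≤ B = 6; zero-pad to 6 bytes: K' = 2b 24 00 00 00 00.
XOR each byte with 0x5c: 2b⊕5c=77, 24⊕5c=78, 00⊕5c=5c, 00⊕5c=5c, 00⊕5c=5c, 00⊕5c=5c.

77785c5c5c5c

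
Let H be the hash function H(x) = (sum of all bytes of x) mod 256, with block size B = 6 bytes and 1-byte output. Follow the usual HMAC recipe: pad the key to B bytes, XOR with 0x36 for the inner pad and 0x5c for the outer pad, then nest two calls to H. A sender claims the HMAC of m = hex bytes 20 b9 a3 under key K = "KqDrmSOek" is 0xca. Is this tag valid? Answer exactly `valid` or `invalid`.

valid

Key "KqDrmSOek" = 4b 71 44 72 6d 53 4f 65 6b is 9 bytes > B = 6, so hash it first: H(key) = 51, then zero-pad to 6 bytes: K' = 51 00 00 00 00 00.
K' ⊕ ipad = 67 36 36 36 36 36; K' ⊕ opad = 0d 5c 5c 5c 5c 5c.
Inner hash: sum = 103+54+54+54+54+54+32+185+163 = 753; mod 256 = 241 → f1.
Outer hash (recomputed tag): sum = 13+92+92+92+92+92+241 = 714; mod 256 = 202 → ca.
Recomputed tag = ca; claimed = ca → match.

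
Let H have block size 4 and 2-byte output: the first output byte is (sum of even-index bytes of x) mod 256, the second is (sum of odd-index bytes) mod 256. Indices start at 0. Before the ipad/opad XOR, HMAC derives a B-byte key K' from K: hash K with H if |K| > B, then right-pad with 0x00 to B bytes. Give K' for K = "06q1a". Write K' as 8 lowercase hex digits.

02670000

|K| = 5 > B = 4, so first hash the key.
H(K): even-index sum = 258 mod 256 = 2; odd-index sum = 103 mod 256 = 103 → 02 67.
Zero-pad H(K) = 02 67 to 4 bytes: K' = 02 67 00 00.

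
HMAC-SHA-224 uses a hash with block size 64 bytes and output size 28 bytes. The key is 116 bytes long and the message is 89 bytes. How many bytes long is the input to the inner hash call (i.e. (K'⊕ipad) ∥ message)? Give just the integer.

153

Key is 116 > 64 bytes, so it is hashed to 28 bytes then zero-padded to 64: |K'| = 64.
Inner input = (K'⊕ipad) ∥ m → 64 + 89 = 153 bytes.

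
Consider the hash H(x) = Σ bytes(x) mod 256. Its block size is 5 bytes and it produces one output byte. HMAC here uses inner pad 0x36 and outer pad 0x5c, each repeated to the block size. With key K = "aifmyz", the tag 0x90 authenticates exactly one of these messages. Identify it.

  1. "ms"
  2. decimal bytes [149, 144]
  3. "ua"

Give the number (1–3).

Key "aifmyz" = 61 69 66 6d 79 7a is 6 bytes > B = 5, so hash it first: H(key) = 90, then zero-pad to 5 bytes: K' = 90 00 00 00 00.
K' ⊕ ipad = a6 36 36 36 36; K' ⊕ opad = cc 5c 5c 5c 5c.
m1: inner = H(a6 36 36 36 36 6d 73) = 5e; tag = H(cc 5c 5c 5c 5c 5e) = 9a
m2: inner = H(a6 36 36 36 36 95 90) = a3; tag = H(cc 5c 5c 5c 5c a3) = df
m3: inner = H(a6 36 36 36 36 75 61) = 54; tag = H(cc 5c 5c 5c 5c 54) = 90 ← matches

3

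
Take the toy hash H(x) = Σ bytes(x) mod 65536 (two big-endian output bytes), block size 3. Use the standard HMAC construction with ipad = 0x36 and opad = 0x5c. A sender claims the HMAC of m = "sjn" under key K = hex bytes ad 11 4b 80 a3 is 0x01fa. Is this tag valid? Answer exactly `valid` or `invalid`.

valid

Key hex bytes ad 11 4b 80 a3 is 5 bytes > B = 3, so hash it first: H(key) = 02 2c, then zero-pad to 3 bytes: K' = 02 2c 00.
K' ⊕ ipad = 34 1a 36; K' ⊕ opad = 5e 70 5c.
Inner hash: sum = 52+26+54+115+106+110 = 463 → 01 cf.
Outer hash (recomputed tag): sum = 94+112+92+1+207 = 506 → 01 fa.
Recomputed tag = 01fa; claimed = 01fa → match.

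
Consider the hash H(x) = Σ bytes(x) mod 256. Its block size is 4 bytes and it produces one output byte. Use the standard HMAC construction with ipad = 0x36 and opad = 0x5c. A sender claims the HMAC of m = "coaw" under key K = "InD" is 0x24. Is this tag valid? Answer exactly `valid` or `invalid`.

invalid

Key "InD" = 49 6e 44 is 3 bytes ≤ B = 4; zero-pad to 4 bytes: K' = 49 6e 44 00.
K' ⊕ ipad = 7f 58 72 36; K' ⊕ opad = 15 32 18 5c.
Inner hash: sum = 127+88+114+54+99+111+97+119 = 809; mod 256 = 41 → 29.
Outer hash (recomputed tag): sum = 21+50+24+92+41 = 228 → e4.
Recomputed tag = e4; claimed = 24 → mismatch.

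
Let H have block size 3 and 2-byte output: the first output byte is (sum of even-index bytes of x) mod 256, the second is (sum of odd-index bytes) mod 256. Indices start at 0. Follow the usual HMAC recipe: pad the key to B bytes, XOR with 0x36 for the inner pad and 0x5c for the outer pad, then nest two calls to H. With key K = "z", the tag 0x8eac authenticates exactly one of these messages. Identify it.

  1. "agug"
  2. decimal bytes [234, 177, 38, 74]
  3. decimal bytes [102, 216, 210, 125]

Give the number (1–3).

1

Key "z" = 7a is 1 byte ≤ B = 3; zero-pad to 3 bytes: K' = 7a 00 00.
K' ⊕ ipad = 4c 36 36; K' ⊕ opad = 26 5c 5c.
m1: inner = H(4c 36 36 61 67 75 67) = 50 0c; tag = H(26 5c 5c 50 0c) = 8eac ← matches
m2: inner = H(4c 36 36 ea b1 26 4a) = 7d 46; tag = H(26 5c 5c 7d 46) = c8d9
m3: inner = H(4c 36 36 66 d8 d2 7d) = d7 6e; tag = H(26 5c 5c d7 6e) = f033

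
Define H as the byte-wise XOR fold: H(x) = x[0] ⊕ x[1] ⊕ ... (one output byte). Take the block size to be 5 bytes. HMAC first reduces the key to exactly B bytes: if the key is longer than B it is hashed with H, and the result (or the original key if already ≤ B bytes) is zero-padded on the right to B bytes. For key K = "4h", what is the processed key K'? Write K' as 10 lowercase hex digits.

3468000000

Key "4h" = 34 68 is 2 bytes ≤ B = 5; zero-pad to 5 bytes: K' = 34 68 00 00 00.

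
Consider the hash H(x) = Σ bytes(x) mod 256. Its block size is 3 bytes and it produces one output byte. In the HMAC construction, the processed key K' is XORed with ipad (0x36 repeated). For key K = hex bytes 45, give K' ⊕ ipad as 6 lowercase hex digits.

733636

Key hex bytes 45 is 1 byte ≤ B = 3; zero-pad to 3 bytes: K' = 45 00 00.
XOR each byte with 0x36: 45⊕36=73, 00⊕36=36, 00⊕36=36.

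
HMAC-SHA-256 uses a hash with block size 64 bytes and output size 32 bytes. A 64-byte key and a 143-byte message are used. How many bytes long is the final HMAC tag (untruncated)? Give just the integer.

32

The tag is one SHA-256 digest: 32 bytes.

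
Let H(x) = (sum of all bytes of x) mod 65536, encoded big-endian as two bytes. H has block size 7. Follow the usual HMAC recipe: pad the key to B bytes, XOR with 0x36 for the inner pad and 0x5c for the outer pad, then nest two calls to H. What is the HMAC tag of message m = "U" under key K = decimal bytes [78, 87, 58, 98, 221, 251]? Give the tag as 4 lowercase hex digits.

Key decimal bytes [78, 87, 58, 98, 221, 251] = 4e 57 3a 62 dd fb is 6 bytes ≤ B = 7; zero-pad to 7 bytes: K' = 4e 57 3a 62 dd fb 00.
K' ⊕ ipad = 78 61 0c 54 eb cd 36.  K' ⊕ opad = 12 0b 66 3e 81 a7 5c.
Inner input = (K'⊕ipad) ∥ m = 78 61 0c 54 eb cd 36 ∥ 55.
Inner hash: sum = 120+97+12+84+235+205+54+85 = 892 → 03 7c.
Outer input = (K'⊕opad) ∥ inner = 12 0b 66 3e 81 a7 5c ∥ 03 7c.
Outer hash (tag): sum = 18+11+102+62+129+167+92+3+124 = 708 → 02 c4.

02c4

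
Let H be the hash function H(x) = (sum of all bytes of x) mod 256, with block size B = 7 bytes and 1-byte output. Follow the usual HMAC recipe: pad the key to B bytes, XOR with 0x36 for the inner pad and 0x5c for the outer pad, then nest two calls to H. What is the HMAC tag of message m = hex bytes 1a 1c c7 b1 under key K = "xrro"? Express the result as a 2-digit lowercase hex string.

46

Key "xrro" = 78 72 72 6f is 4 bytes ≤ B = 7; zero-pad to 7 bytes: K' = 78 72 72 6f 00 00 00.
K' ⊕ ipad = 4e 44 44 59 36 36 36.  K' ⊕ opad = 24 2e 2e 33 5c 5c 5c.
Inner input = (K'⊕ipad) ∥ m = 4e 44 44 59 36 36 36 ∥ 1a 1c c7 b1.
Inner hash: sum = 78+68+68+89+54+54+54+26+28+199+177 = 895; mod 256 = 127 → 7f.
Outer input = (K'⊕opad) ∥ inner = 24 2e 2e 33 5c 5c 5c ∥ 7f.
Outer hash (tag): sum = 36+46+46+51+92+92+92+127 = 582; mod 256 = 70 → 46.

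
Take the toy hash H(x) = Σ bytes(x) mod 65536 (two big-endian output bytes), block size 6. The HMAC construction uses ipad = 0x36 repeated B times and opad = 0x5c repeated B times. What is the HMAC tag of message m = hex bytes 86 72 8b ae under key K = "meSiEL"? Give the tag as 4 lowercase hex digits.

016b

Key "meSiEL" = 6d 65 53 69 45 4c is exactly B = 6 bytes: K' = 6d 65 53 69 45 4c.
K' ⊕ ipad = 5b 53 65 5f 73 7a.  K' ⊕ opad = 31 39 0f 35 19 10.
Inner input = (K'⊕ipad) ∥ m = 5b 53 65 5f 73 7a ∥ 86 72 8b ae.
Inner hash: sum = 91+83+101+95+115+122+134+114+139+174 = 1168 → 04 90.
Outer input = (K'⊕opad) ∥ inner = 31 39 0f 35 19 10 ∥ 04 90.
Outer hash (tag): sum = 49+57+15+53+25+16+4+144 = 363 → 01 6b.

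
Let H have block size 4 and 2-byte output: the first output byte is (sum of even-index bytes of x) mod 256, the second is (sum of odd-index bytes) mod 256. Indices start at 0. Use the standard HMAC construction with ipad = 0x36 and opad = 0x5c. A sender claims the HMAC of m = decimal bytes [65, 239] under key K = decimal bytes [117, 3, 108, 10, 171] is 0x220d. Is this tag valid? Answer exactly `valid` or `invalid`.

Key decimal bytes [117, 3, 108, 10, 171] = 75 03 6c 0a ab is 5 bytes > B = 4, so hash it first: H(key) = 8c 0d, then zero-pad to 4 bytes: K' = 8c 0d 00 00.
K' ⊕ ipad = ba 3b 36 36; K' ⊕ opad = d0 51 5c 5c.
Inner hash: even-index sum = 305 mod 256 = 49; odd-index sum = 352 mod 256 = 96 → 31 60.
Outer hash (recomputed tag): even-index sum = 349 mod 256 = 93; odd-index sum = 269 mod 256 = 13 → 5d 0d.
Recomputed tag = 5d0d; claimed = 220d → mismatch.

invalid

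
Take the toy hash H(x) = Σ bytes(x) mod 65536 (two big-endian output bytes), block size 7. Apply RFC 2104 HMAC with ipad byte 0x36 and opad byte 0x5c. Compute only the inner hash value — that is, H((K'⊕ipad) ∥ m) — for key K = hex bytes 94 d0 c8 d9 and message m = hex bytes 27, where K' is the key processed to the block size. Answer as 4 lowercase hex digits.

Key hex bytes 94 d0 c8 d9 is 4 bytes ≤ B = 7; zero-pad to 7 bytes: K' = 94 d0 c8 d9 00 00 00.
K' ⊕ ipad = a2 e6 fe ef 36 36 36.
Inner input = a2 e6 fe ef 36 36 36 ∥ 27.
Inner hash: sum = 162+230+254+239+54+54+54+39 = 1086 → 04 3e.

043e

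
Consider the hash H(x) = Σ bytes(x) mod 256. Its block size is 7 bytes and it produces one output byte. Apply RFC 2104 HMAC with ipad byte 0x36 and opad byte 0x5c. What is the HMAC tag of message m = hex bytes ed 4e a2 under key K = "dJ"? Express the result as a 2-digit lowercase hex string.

d3

Key "dJ" = 64 4a is 2 bytes ≤ B = 7; zero-pad to 7 bytes: K' = 64 4a 00 00 00 00 00.
K' ⊕ ipad = 52 7c 36 36 36 36 36.  K' ⊕ opad = 38 16 5c 5c 5c 5c 5c.
Inner input = (K'⊕ipad) ∥ m = 52 7c 36 36 36 36 36 ∥ ed 4e a2.
Inner hash: sum = 82+124+54+54+54+54+54+237+78+162 = 953; mod 256 = 185 → b9.
Outer input = (K'⊕opad) ∥ inner = 38 16 5c 5c 5c 5c 5c ∥ b9.
Outer hash (tag): sum = 56+22+92+92+92+92+92+185 = 723; mod 256 = 211 → d3.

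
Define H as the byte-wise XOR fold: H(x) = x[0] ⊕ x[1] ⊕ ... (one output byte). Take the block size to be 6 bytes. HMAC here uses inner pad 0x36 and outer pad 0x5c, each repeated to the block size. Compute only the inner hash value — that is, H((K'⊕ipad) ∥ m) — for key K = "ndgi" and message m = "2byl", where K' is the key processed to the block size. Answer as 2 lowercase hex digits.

Key "ndgi" = 6e 64 67 69 is 4 bytes ≤ B = 6; zero-pad to 6 bytes: K' = 6e 64 67 69 00 00.
K' ⊕ ipad = 58 52 51 5f 36 36.
Inner input = 58 52 51 5f 36 36 ∥ 32 62 79 6c.
Inner hash: XOR 58⊕52⊕51⊕5f⊕36⊕36⊕32⊕62⊕79⊕6c = 41.

41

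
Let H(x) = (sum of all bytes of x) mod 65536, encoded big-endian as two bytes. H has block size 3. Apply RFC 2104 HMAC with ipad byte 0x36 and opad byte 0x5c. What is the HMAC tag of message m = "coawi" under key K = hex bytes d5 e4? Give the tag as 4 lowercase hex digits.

029e

Key hex bytes d5 e4 is 2 bytes ≤ B = 3; zero-pad to 3 bytes: K' = d5 e4 00.
K' ⊕ ipad = e3 d2 36.  K' ⊕ opad = 89 b8 5c.
Inner input = (K'⊕ipad) ∥ m = e3 d2 36 ∥ 63 6f 61 77 69.
Inner hash: sum = 227+210+54+99+111+97+119+105 = 1022 → 03 fe.
Outer input = (K'⊕opad) ∥ inner = 89 b8 5c ∥ 03 fe.
Outer hash (tag): sum = 137+184+92+3+254 = 670 → 02 9e.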